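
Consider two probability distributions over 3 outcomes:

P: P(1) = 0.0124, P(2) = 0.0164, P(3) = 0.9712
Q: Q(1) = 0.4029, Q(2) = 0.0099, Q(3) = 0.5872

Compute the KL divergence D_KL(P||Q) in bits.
0.6547 bits

D_KL(P||Q) = Σ P(x) log₂(P(x)/Q(x))

Computing term by term:
  P(1)·log₂(P(1)/Q(1)) = 0.0124·log₂(0.0124/0.4029) = -0.06227
  P(2)·log₂(P(2)/Q(2)) = 0.0164·log₂(0.0164/0.0099) = 0.01194
  P(3)·log₂(P(3)/Q(3)) = 0.9712·log₂(0.9712/0.5872) = 0.70501

D_KL(P||Q) = -0.06227 + 0.01194 + 0.70501 = 0.65468 ≈ 0.6547 bits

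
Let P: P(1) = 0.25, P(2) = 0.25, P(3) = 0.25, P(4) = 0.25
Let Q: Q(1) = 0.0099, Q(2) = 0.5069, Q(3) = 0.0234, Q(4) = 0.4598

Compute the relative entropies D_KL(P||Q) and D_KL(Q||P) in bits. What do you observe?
D_KL(P||Q) = 1.5442 bits, D_KL(Q||P) = 0.7950 bits. The two directions give different values (D_KL(P||Q) exceeds D_KL(Q||P) by 0.7492 bits): KL divergence is asymmetric.

D_KL(P||Q) = Σ P(x) log₂(P(x)/Q(x))

Computing term by term:
  P(1)·log₂(P(1)/Q(1)) = 0.25·log₂(0.25/0.0099) = 1.16459
  P(2)·log₂(P(2)/Q(2)) = 0.25·log₂(0.25/0.5069) = -0.25494
  P(3)·log₂(P(3)/Q(3)) = 0.25·log₂(0.25/0.0234) = 0.85434
  P(4)·log₂(P(4)/Q(4)) = 0.25·log₂(0.25/0.4598) = -0.21977

D_KL(P||Q) = 1.16459 - 0.25494 + 0.85434 - 0.21977 = 1.54422 ≈ 1.5442 bits

D_KL(Q||P) = Σ Q(x) log₂(Q(x)/P(x))

Computing term by term:
  Q(1)·log₂(Q(1)/P(1)) = 0.0099·log₂(0.0099/0.25) = -0.04612
  Q(2)·log₂(Q(2)/P(2)) = 0.5069·log₂(0.5069/0.25) = 0.51692
  Q(3)·log₂(Q(3)/P(3)) = 0.0234·log₂(0.0234/0.25) = -0.07997
  Q(4)·log₂(Q(4)/P(4)) = 0.4598·log₂(0.4598/0.25) = 0.40420

D_KL(Q||P) = -0.04612 + 0.51692 - 0.07997 + 0.40420 = 0.79503 ≈ 0.7950 bits

These are NOT equal (difference: 0.7492 bits). KL divergence is asymmetric: D_KL(P||Q) ≠ D_KL(Q||P) in general.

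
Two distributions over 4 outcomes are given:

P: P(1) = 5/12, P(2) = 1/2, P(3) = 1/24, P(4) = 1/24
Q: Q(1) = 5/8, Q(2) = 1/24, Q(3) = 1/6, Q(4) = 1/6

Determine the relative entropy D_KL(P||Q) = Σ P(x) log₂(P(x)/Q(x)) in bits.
1.3821 bits

D_KL(P||Q) = Σ P(x) log₂(P(x)/Q(x))

Computing term by term:
  P(1)·log₂(P(1)/Q(1)) = (5/12)·log₂((5/12)/(5/8)) = -0.24373
  P(2)·log₂(P(2)/Q(2)) = (1/2)·log₂((1/2)/(1/24)) = 1.79248
  P(3)·log₂(P(3)/Q(3)) = (1/24)·log₂((1/24)/(1/6)) = -0.08333
  P(4)·log₂(P(4)/Q(4)) = (1/24)·log₂((1/24)/(1/6)) = -0.08333

D_KL(P||Q) = -0.24373 + 1.79248 - 0.08333 - 0.08333 = 1.38209 ≈ 1.3821 bits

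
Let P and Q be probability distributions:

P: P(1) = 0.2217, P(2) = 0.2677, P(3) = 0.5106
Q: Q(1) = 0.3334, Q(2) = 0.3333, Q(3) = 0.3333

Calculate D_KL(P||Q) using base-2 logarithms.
0.0991 bits

D_KL(P||Q) = Σ P(x) log₂(P(x)/Q(x))

Computing term by term:
  P(1)·log₂(P(1)/Q(1)) = 0.2217·log₂(0.2217/0.3334) = -0.13050
  P(2)·log₂(P(2)/Q(2)) = 0.2677·log₂(0.2677/0.3333) = -0.08465
  P(3)·log₂(P(3)/Q(3)) = 0.5106·log₂(0.5106/0.3333) = 0.31421

D_KL(P||Q) = -0.13050 - 0.08465 + 0.31421 = 0.09906 ≈ 0.0991 bits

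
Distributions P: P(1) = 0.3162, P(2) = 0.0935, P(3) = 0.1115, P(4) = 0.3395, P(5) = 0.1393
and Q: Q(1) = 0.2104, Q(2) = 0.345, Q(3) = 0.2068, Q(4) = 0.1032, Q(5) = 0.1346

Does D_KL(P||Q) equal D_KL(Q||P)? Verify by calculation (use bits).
D_KL(P||Q) = 0.5005 bits, D_KL(Q||P) = 0.5265 bits. No — D_KL(P||Q) ≠ D_KL(Q||P) for this pair.

D_KL(P||Q) = Σ P(x) log₂(P(x)/Q(x))

Computing term by term:
  P(1)·log₂(P(1)/Q(1)) = 0.3162·log₂(0.3162/0.2104) = 0.18583
  P(2)·log₂(P(2)/Q(2)) = 0.0935·log₂(0.0935/0.345) = -0.17611
  P(3)·log₂(P(3)/Q(3)) = 0.1115·log₂(0.1115/0.2068) = -0.09937
  P(4)·log₂(P(4)/Q(4)) = 0.3395·log₂(0.3395/0.1032) = 0.58325
  P(5)·log₂(P(5)/Q(5)) = 0.1393·log₂(0.1393/0.1346) = 0.00690

D_KL(P||Q) = 0.18583 - 0.17611 - 0.09937 + 0.58325 + 0.00690 = 0.50050 ≈ 0.5005 bits

D_KL(Q||P) = Σ Q(x) log₂(Q(x)/P(x))

Computing term by term:
  Q(1)·log₂(Q(1)/P(1)) = 0.2104·log₂(0.2104/0.3162) = -0.12365
  Q(2)·log₂(Q(2)/P(2)) = 0.345·log₂(0.345/0.0935) = 0.64983
  Q(3)·log₂(Q(3)/P(3)) = 0.2068·log₂(0.2068/0.1115) = 0.18430
  Q(4)·log₂(Q(4)/P(4)) = 0.1032·log₂(0.1032/0.3395) = -0.17729
  Q(5)·log₂(Q(5)/P(5)) = 0.1346·log₂(0.1346/0.1393) = -0.00666

D_KL(Q||P) = -0.12365 + 0.64983 + 0.18430 - 0.17729 - 0.00666 = 0.52653 ≈ 0.5265 bits

These are NOT equal (difference: 0.0260 bits). KL divergence is asymmetric: D_KL(P||Q) ≠ D_KL(Q||P) in general.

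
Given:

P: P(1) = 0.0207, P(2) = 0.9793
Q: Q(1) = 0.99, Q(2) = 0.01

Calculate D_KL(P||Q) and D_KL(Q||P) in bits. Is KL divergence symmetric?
D_KL(P||Q) = 6.3613 bits, D_KL(Q||P) = 5.4578 bits. No, KL divergence is not symmetric.

D_KL(P||Q) = Σ P(x) log₂(P(x)/Q(x))

Computing term by term:
  P(1)·log₂(P(1)/Q(1)) = 0.0207·log₂(0.0207/0.99) = -0.11550
  P(2)·log₂(P(2)/Q(2)) = 0.9793·log₂(0.9793/0.01) = 6.47678

D_KL(P||Q) = -0.11550 + 6.47678 = 6.36128 ≈ 6.3613 bits

D_KL(Q||P) = Σ Q(x) log₂(Q(x)/P(x))

Computing term by term:
  Q(1)·log₂(Q(1)/P(1)) = 0.99·log₂(0.99/0.0207) = 5.52393
  Q(2)·log₂(Q(2)/P(2)) = 0.01·log₂(0.01/0.9793) = -0.06614

D_KL(Q||P) = 5.52393 - 0.06614 = 5.45779 ≈ 5.4578 bits

These are NOT equal (difference: 0.9035 bits). KL divergence is asymmetric: D_KL(P||Q) ≠ D_KL(Q||P) in general.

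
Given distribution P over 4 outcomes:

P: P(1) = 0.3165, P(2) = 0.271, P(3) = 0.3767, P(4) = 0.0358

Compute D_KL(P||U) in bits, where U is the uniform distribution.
0.2617 bits

U(i) = 1/4 for all i

D_KL(P||U) = Σ P(x) log₂(P(x) / (1/4))
           = Σ P(x) log₂(P(x)) + log₂(4)
           = log₂(4) - H(P)

H(P) = -Σ P(x) log₂(P(x)):
  -P(1)·log₂(P(1)) = -(0.3165)·log₂(0.3165) = 0.52530
  -P(2)·log₂(P(2)) = -(0.271)·log₂(0.271) = 0.51047
  -P(3)·log₂(P(3)) = -(0.3767)·log₂(0.3767) = 0.53059
  -P(4)·log₂(P(4)) = -(0.0358)·log₂(0.0358) = 0.17198
H(P) = 0.52530 + 0.51047 + 0.53059 + 0.17198 = 1.73834 bits

log₂(4) = 2.00000 bits

D_KL(P||U) = 2.00000 - 1.73834 = 0.26166 ≈ 0.2617 bits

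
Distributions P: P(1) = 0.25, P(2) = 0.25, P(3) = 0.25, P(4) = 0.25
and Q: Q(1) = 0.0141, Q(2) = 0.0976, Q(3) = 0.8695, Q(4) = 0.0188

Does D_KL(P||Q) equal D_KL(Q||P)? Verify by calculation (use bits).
D_KL(P||Q) = 1.8600 bits, D_KL(Q||P) = 1.3025 bits. No — D_KL(P||Q) ≠ D_KL(Q||P) for this pair.

D_KL(P||Q) = Σ P(x) log₂(P(x)/Q(x))

Computing term by term:
  P(1)·log₂(P(1)/Q(1)) = 0.25·log₂(0.25/0.0141) = 1.03704
  P(2)·log₂(P(2)/Q(2)) = 0.25·log₂(0.25/0.0976) = 0.33924
  P(3)·log₂(P(3)/Q(3)) = 0.25·log₂(0.25/0.8695) = -0.44956
  P(4)·log₂(P(4)/Q(4)) = 0.25·log₂(0.25/0.0188) = 0.93328

D_KL(P||Q) = 1.03704 + 0.33924 - 0.44956 + 0.93328 = 1.86000 ≈ 1.8600 bits

D_KL(Q||P) = Σ Q(x) log₂(Q(x)/P(x))

Computing term by term:
  Q(1)·log₂(Q(1)/P(1)) = 0.0141·log₂(0.0141/0.25) = -0.05849
  Q(2)·log₂(Q(2)/P(2)) = 0.0976·log₂(0.0976/0.25) = -0.13244
  Q(3)·log₂(Q(3)/P(3)) = 0.8695·log₂(0.8695/0.25) = 1.56359
  Q(4)·log₂(Q(4)/P(4)) = 0.0188·log₂(0.0188/0.25) = -0.07018

D_KL(Q||P) = -0.05849 - 0.13244 + 1.56359 - 0.07018 = 1.30248 ≈ 1.3025 bits

These are NOT equal (difference: 0.5575 bits). KL divergence is asymmetric: D_KL(P||Q) ≠ D_KL(Q||P) in general.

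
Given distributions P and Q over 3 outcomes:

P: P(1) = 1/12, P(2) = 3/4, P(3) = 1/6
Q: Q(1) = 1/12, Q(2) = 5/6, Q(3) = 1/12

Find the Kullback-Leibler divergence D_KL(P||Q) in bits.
0.0527 bits

D_KL(P||Q) = Σ P(x) log₂(P(x)/Q(x))

Computing term by term:
  P(1)·log₂(P(1)/Q(1)) = (1/12)·log₂((1/12)/(1/12)) = 0.00000
  P(2)·log₂(P(2)/Q(2)) = (3/4)·log₂((3/4)/(5/6)) = -0.11400
  P(3)·log₂(P(3)/Q(3)) = (1/6)·log₂((1/6)/(1/12)) = 0.16667

D_KL(P||Q) = 0.00000 - 0.11400 + 0.16667 = 0.05267 ≈ 0.0527 bits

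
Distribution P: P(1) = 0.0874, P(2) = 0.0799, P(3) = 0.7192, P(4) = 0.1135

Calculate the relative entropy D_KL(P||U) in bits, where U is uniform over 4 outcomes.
0.7031 bits

U(i) = 1/4 for all i

D_KL(P||U) = Σ P(x) log₂(P(x) / (1/4))
           = Σ P(x) log₂(P(x)) + log₂(4)
           = log₂(4) - H(P)

H(P) = -Σ P(x) log₂(P(x)):
  -P(1)·log₂(P(1)) = -(0.0874)·log₂(0.0874) = 0.30732
  -P(2)·log₂(P(2)) = -(0.0799)·log₂(0.0799) = 0.29129
  -P(3)·log₂(P(3)) = -(0.7192)·log₂(0.7192) = 0.34200
  -P(4)·log₂(P(4)) = -(0.1135)·log₂(0.1135) = 0.35630
H(P) = 0.30732 + 0.29129 + 0.34200 + 0.35630 = 1.29691 bits

log₂(4) = 2.00000 bits

D_KL(P||U) = 2.00000 - 1.29691 = 0.70309 ≈ 0.7031 bits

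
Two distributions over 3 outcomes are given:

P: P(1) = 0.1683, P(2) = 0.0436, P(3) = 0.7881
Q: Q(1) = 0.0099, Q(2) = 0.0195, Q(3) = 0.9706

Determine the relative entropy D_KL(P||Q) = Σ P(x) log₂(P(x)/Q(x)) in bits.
0.5017 bits

D_KL(P||Q) = Σ P(x) log₂(P(x)/Q(x))

Computing term by term:
  P(1)·log₂(P(1)/Q(1)) = 0.1683·log₂(0.1683/0.0099) = 0.68792
  P(2)·log₂(P(2)/Q(2)) = 0.0436·log₂(0.0436/0.0195) = 0.05061
  P(3)·log₂(P(3)/Q(3)) = 0.7881·log₂(0.7881/0.9706) = -0.23682

D_KL(P||Q) = 0.68792 + 0.05061 - 0.23682 = 0.50171 ≈ 0.5017 bits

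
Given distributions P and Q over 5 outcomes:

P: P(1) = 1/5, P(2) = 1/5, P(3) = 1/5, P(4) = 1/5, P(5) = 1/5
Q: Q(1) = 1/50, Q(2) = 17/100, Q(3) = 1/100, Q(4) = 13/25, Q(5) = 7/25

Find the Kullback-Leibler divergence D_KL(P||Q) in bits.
1.2029 bits

D_KL(P||Q) = Σ P(x) log₂(P(x)/Q(x))

Computing term by term:
  P(1)·log₂(P(1)/Q(1)) = (1/5)·log₂((1/5)/(1/50)) = 0.66439
  P(2)·log₂(P(2)/Q(2)) = (1/5)·log₂((1/5)/(17/100)) = 0.04689
  P(3)·log₂(P(3)/Q(3)) = (1/5)·log₂((1/5)/(1/100)) = 0.86439
  P(4)·log₂(P(4)/Q(4)) = (1/5)·log₂((1/5)/(13/25)) = -0.27570
  P(5)·log₂(P(5)/Q(5)) = (1/5)·log₂((1/5)/(7/25)) = -0.09709

D_KL(P||Q) = 0.66439 + 0.04689 + 0.86439 - 0.27570 - 0.09709 = 1.20288 ≈ 1.2029 bits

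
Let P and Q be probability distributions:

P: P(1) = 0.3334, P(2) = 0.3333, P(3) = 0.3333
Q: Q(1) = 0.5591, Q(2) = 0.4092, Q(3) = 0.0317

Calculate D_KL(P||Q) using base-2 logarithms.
0.7840 bits

D_KL(P||Q) = Σ P(x) log₂(P(x)/Q(x))

Computing term by term:
  P(1)·log₂(P(1)/Q(1)) = 0.3334·log₂(0.3334/0.5591) = -0.24867
  P(2)·log₂(P(2)/Q(2)) = 0.3333·log₂(0.3333/0.4092) = -0.09865
  P(3)·log₂(P(3)/Q(3)) = 0.3333·log₂(0.3333/0.0317) = 1.13131

D_KL(P||Q) = -0.24867 - 0.09865 + 1.13131 = 0.78399 ≈ 0.7840 bits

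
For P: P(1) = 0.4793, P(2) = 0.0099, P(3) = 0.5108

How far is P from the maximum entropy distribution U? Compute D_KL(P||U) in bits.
0.5155 bits

U(i) = 1/3 for all i

D_KL(P||U) = Σ P(x) log₂(P(x) / (1/3))
           = Σ P(x) log₂(P(x)) + log₂(3)
           = log₂(3) - H(P)

H(P) = -Σ P(x) log₂(P(x)):
  -P(1)·log₂(P(1)) = -(0.4793)·log₂(0.4793) = 0.50854
  -P(2)·log₂(P(2)) = -(0.0099)·log₂(0.0099) = 0.06592
  -P(3)·log₂(P(3)) = -(0.5108)·log₂(0.5108) = 0.49505
H(P) = 0.50854 + 0.06592 + 0.49505 = 1.06951 bits

log₂(3) = 1.58496 bits

D_KL(P||U) = 1.58496 - 1.06951 = 0.51545 ≈ 0.5155 bits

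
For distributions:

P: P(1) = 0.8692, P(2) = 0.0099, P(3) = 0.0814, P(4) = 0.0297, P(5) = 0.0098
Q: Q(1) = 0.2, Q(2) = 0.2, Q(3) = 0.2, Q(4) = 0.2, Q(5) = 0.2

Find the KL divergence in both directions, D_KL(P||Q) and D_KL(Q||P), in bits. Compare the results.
D_KL(P||Q) = 1.5696 bits, D_KL(Q||P) = 2.1232 bits. D_KL(Q||P) is larger than D_KL(P||Q) by 0.5536 bits; the two directions differ.

D_KL(P||Q) = Σ P(x) log₂(P(x)/Q(x))

Computing term by term:
  P(1)·log₂(P(1)/Q(1)) = 0.8692·log₂(0.8692/0.2) = 1.84243
  P(2)·log₂(P(2)/Q(2)) = 0.0099·log₂(0.0099/0.2) = -0.04293
  P(3)·log₂(P(3)/Q(3)) = 0.0814·log₂(0.0814/0.2) = -0.10557
  P(4)·log₂(P(4)/Q(4)) = 0.0297·log₂(0.0297/0.2) = -0.08172
  P(5)·log₂(P(5)/Q(5)) = 0.0098·log₂(0.0098/0.2) = -0.04264

D_KL(P||Q) = 1.84243 - 0.04293 - 0.10557 - 0.08172 - 0.04264 = 1.56957 ≈ 1.5696 bits

D_KL(Q||P) = Σ Q(x) log₂(Q(x)/P(x))

Computing term by term:
  Q(1)·log₂(Q(1)/P(1)) = 0.2·log₂(0.2/0.8692) = -0.42394
  Q(2)·log₂(Q(2)/P(2)) = 0.2·log₂(0.2/0.0099) = 0.86729
  Q(3)·log₂(Q(3)/P(3)) = 0.2·log₂(0.2/0.0814) = 0.25938
  Q(4)·log₂(Q(4)/P(4)) = 0.2·log₂(0.2/0.0297) = 0.55029
  Q(5)·log₂(Q(5)/P(5)) = 0.2·log₂(0.2/0.0098) = 0.87021

D_KL(Q||P) = -0.42394 + 0.86729 + 0.25938 + 0.55029 + 0.87021 = 2.12323 ≈ 2.1232 bits

These are NOT equal (difference: 0.5536 bits). KL divergence is asymmetric: D_KL(P||Q) ≠ D_KL(Q||P) in general.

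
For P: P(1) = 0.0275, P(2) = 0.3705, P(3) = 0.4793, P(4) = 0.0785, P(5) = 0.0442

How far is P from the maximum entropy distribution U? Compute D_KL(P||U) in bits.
0.6530 bits

U(i) = 1/5 for all i

D_KL(P||U) = Σ P(x) log₂(P(x) / (1/5))
           = Σ P(x) log₂(P(x)) + log₂(5)
           = log₂(5) - H(P)

H(P) = -Σ P(x) log₂(P(x)):
  -P(1)·log₂(P(1)) = -(0.0275)·log₂(0.0275) = 0.14257
  -P(2)·log₂(P(2)) = -(0.3705)·log₂(0.3705) = 0.53072
  -P(3)·log₂(P(3)) = -(0.4793)·log₂(0.4793) = 0.50854
  -P(4)·log₂(P(4)) = -(0.0785)·log₂(0.0785) = 0.28819
  -P(5)·log₂(P(5)) = -(0.0442)·log₂(0.0442) = 0.19889
H(P) = 0.14257 + 0.53072 + 0.50854 + 0.28819 + 0.19889 = 1.66891 bits

log₂(5) = 2.32193 bits

D_KL(P||U) = 2.32193 - 1.66891 = 0.65302 ≈ 0.6530 bits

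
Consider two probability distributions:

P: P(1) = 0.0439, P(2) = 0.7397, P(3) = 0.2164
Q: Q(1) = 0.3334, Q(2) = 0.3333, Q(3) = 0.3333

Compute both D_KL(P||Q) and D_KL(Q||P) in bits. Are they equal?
D_KL(P||Q) = 0.5875 bits, D_KL(Q||P) = 0.7995 bits. No, they are not equal.

D_KL(P||Q) = Σ P(x) log₂(P(x)/Q(x))

Computing term by term:
  P(1)·log₂(P(1)/Q(1)) = 0.0439·log₂(0.0439/0.3334) = -0.12841
  P(2)·log₂(P(2)/Q(2)) = 0.7397·log₂(0.7397/0.3333) = 0.85074
  P(3)·log₂(P(3)/Q(3)) = 0.2164·log₂(0.2164/0.3333) = -0.13484

D_KL(P||Q) = -0.12841 + 0.85074 - 0.13484 = 0.58749 ≈ 0.5875 bits

D_KL(Q||P) = Σ Q(x) log₂(Q(x)/P(x))

Computing term by term:
  Q(1)·log₂(Q(1)/P(1)) = 0.3334·log₂(0.3334/0.0439) = 0.97518
  Q(2)·log₂(Q(2)/P(2)) = 0.3333·log₂(0.3333/0.7397) = -0.38333
  Q(3)·log₂(Q(3)/P(3)) = 0.3333·log₂(0.3333/0.2164) = 0.20769

D_KL(Q||P) = 0.97518 - 0.38333 + 0.20769 = 0.79954 ≈ 0.7995 bits

These are NOT equal (difference: 0.2120 bits). KL divergence is asymmetric: D_KL(P||Q) ≠ D_KL(Q||P) in general.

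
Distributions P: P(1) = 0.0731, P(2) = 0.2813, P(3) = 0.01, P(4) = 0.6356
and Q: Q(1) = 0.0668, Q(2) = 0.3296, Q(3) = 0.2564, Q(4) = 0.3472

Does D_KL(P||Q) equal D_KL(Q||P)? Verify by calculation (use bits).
D_KL(P||Q) = 0.4529 bits, D_KL(Q||P) = 0.9638 bits. No — D_KL(P||Q) ≠ D_KL(Q||P) for this pair.

D_KL(P||Q) = Σ P(x) log₂(P(x)/Q(x))

Computing term by term:
  P(1)·log₂(P(1)/Q(1)) = 0.0731·log₂(0.0731/0.0668) = 0.00950
  P(2)·log₂(P(2)/Q(2)) = 0.2813·log₂(0.2813/0.3296) = -0.06431
  P(3)·log₂(P(3)/Q(3)) = 0.01·log₂(0.01/0.2564) = -0.04680
  P(4)·log₂(P(4)/Q(4)) = 0.6356·log₂(0.6356/0.3472) = 0.55447

D_KL(P||Q) = 0.00950 - 0.06431 - 0.04680 + 0.55447 = 0.45286 ≈ 0.4529 bits

D_KL(Q||P) = Σ Q(x) log₂(Q(x)/P(x))

Computing term by term:
  Q(1)·log₂(Q(1)/P(1)) = 0.0668·log₂(0.0668/0.0731) = -0.00869
  Q(2)·log₂(Q(2)/P(2)) = 0.3296·log₂(0.3296/0.2813) = 0.07535
  Q(3)·log₂(Q(3)/P(3)) = 0.2564·log₂(0.2564/0.01) = 1.20004
  Q(4)·log₂(Q(4)/P(4)) = 0.3472·log₂(0.3472/0.6356) = -0.30288

D_KL(Q||P) = -0.00869 + 0.07535 + 1.20004 - 0.30288 = 0.96382 ≈ 0.9638 bits

These are NOT equal (difference: 0.5109 bits). KL divergence is asymmetric: D_KL(P||Q) ≠ D_KL(Q||P) in general.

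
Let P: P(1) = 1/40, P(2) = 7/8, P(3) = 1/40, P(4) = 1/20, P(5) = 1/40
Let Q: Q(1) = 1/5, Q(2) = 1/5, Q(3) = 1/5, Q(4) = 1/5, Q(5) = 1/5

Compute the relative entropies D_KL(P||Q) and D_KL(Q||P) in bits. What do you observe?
D_KL(P||Q) = 1.5381 bits, D_KL(Q||P) = 1.7741 bits. The two directions give different values (D_KL(Q||P) exceeds D_KL(P||Q) by 0.2360 bits): KL divergence is asymmetric.

D_KL(P||Q) = Σ P(x) log₂(P(x)/Q(x))

Computing term by term:
  P(1)·log₂(P(1)/Q(1)) = (1/40)·log₂((1/40)/(1/5)) = -0.07500
  P(2)·log₂(P(2)/Q(2)) = (7/8)·log₂((7/8)/(1/5)) = 1.86312
  P(3)·log₂(P(3)/Q(3)) = (1/40)·log₂((1/40)/(1/5)) = -0.07500
  P(4)·log₂(P(4)/Q(4)) = (1/20)·log₂((1/20)/(1/5)) = -0.10000
  P(5)·log₂(P(5)/Q(5)) = (1/40)·log₂((1/40)/(1/5)) = -0.07500

D_KL(P||Q) = -0.07500 + 1.86312 - 0.07500 - 0.10000 - 0.07500 = 1.53812 ≈ 1.5381 bits

D_KL(Q||P) = Σ Q(x) log₂(Q(x)/P(x))

Computing term by term:
  Q(1)·log₂(Q(1)/P(1)) = (1/5)·log₂((1/5)/(1/40)) = 0.60000
  Q(2)·log₂(Q(2)/P(2)) = (1/5)·log₂((1/5)/(7/8)) = -0.42586
  Q(3)·log₂(Q(3)/P(3)) = (1/5)·log₂((1/5)/(1/40)) = 0.60000
  Q(4)·log₂(Q(4)/P(4)) = (1/5)·log₂((1/5)/(1/20)) = 0.40000
  Q(5)·log₂(Q(5)/P(5)) = (1/5)·log₂((1/5)/(1/40)) = 0.60000

D_KL(Q||P) = 0.60000 - 0.42586 + 0.60000 + 0.40000 + 0.60000 = 1.77414 ≈ 1.7741 bits

These are NOT equal (difference: 0.2360 bits). KL divergence is asymmetric: D_KL(P||Q) ≠ D_KL(Q||P) in general.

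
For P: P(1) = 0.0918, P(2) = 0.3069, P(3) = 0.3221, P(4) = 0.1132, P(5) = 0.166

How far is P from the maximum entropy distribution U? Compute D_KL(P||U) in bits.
0.1703 bits

U(i) = 1/5 for all i

D_KL(P||U) = Σ P(x) log₂(P(x) / (1/5))
           = Σ P(x) log₂(P(x)) + log₂(5)
           = log₂(5) - H(P)

H(P) = -Σ P(x) log₂(P(x)):
  -P(1)·log₂(P(1)) = -(0.0918)·log₂(0.0918) = 0.31628
  -P(2)·log₂(P(2)) = -(0.3069)·log₂(0.3069) = 0.52301
  -P(3)·log₂(P(3)) = -(0.3221)·log₂(0.3221) = 0.52645
  -P(4)·log₂(P(4)) = -(0.1132)·log₂(0.1132) = 0.35579
  -P(5)·log₂(P(5)) = -(0.166)·log₂(0.166) = 0.43006
H(P) = 0.31628 + 0.52301 + 0.52645 + 0.35579 + 0.43006 = 2.15159 bits

log₂(5) = 2.32193 bits

D_KL(P||U) = 2.32193 - 2.15159 = 0.17034 ≈ 0.1703 bits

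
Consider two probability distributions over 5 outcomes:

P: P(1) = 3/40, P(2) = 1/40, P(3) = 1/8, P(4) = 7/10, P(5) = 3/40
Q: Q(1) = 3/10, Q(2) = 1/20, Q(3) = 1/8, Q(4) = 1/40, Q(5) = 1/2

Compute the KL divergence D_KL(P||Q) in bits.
2.9849 bits

D_KL(P||Q) = Σ P(x) log₂(P(x)/Q(x))

Computing term by term:
  P(1)·log₂(P(1)/Q(1)) = (3/40)·log₂((3/40)/(3/10)) = -0.15000
  P(2)·log₂(P(2)/Q(2)) = (1/40)·log₂((1/40)/(1/20)) = -0.02500
  P(3)·log₂(P(3)/Q(3)) = (1/8)·log₂((1/8)/(1/8)) = 0.00000
  P(4)·log₂(P(4)/Q(4)) = (7/10)·log₂((7/10)/(1/40)) = 3.36515
  P(5)·log₂(P(5)/Q(5)) = (3/40)·log₂((3/40)/(1/2)) = -0.20527

D_KL(P||Q) = -0.15000 - 0.02500 + 0.00000 + 3.36515 - 0.20527 = 2.98488 ≈ 2.9849 bits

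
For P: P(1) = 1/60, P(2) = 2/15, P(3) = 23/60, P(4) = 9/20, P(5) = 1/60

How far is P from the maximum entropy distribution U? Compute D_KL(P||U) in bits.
0.6888 bits

U(i) = 1/5 for all i

D_KL(P||U) = Σ P(x) log₂(P(x) / (1/5))
           = Σ P(x) log₂(P(x)) + log₂(5)
           = log₂(5) - H(P)

H(P) = -Σ P(x) log₂(P(x)):
  -P(1)·log₂(P(1)) = -(1/60)·log₂(1/60) = 0.09845
  -P(2)·log₂(P(2)) = -(2/15)·log₂(2/15) = 0.38759
  -P(3)·log₂(P(3)) = -(23/60)·log₂(23/60) = 0.53028
  -P(4)·log₂(P(4)) = -(9/20)·log₂(9/20) = 0.51840
  -P(5)·log₂(P(5)) = -(1/60)·log₂(1/60) = 0.09845
H(P) = 0.09845 + 0.38759 + 0.53028 + 0.51840 + 0.09845 = 1.63317 bits

log₂(5) = 2.32193 bits

D_KL(P||U) = 2.32193 - 1.63317 = 0.68876 ≈ 0.6888 bits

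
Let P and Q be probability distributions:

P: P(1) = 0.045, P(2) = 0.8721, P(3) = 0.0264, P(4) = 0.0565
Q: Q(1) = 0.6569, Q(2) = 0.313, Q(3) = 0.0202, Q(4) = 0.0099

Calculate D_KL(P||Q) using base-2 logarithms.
1.2674 bits

D_KL(P||Q) = Σ P(x) log₂(P(x)/Q(x))

Computing term by term:
  P(1)·log₂(P(1)/Q(1)) = 0.045·log₂(0.045/0.6569) = -0.17405
  P(2)·log₂(P(2)/Q(2)) = 0.8721·log₂(0.8721/0.313) = 1.28925
  P(3)·log₂(P(3)/Q(3)) = 0.0264·log₂(0.0264/0.0202) = 0.01020
  P(4)·log₂(P(4)/Q(4)) = 0.0565·log₂(0.0565/0.0099) = 0.14197

D_KL(P||Q) = -0.17405 + 1.28925 + 0.01020 + 0.14197 = 1.26737 ≈ 1.2674 bits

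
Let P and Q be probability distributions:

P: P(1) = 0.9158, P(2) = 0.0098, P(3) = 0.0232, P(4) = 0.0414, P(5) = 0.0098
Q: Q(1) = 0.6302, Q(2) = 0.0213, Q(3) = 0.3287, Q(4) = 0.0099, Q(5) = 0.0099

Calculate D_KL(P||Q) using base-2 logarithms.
0.4794 bits

D_KL(P||Q) = Σ P(x) log₂(P(x)/Q(x))

Computing term by term:
  P(1)·log₂(P(1)/Q(1)) = 0.9158·log₂(0.9158/0.6302) = 0.49382
  P(2)·log₂(P(2)/Q(2)) = 0.0098·log₂(0.0098/0.0213) = -0.01098
  P(3)·log₂(P(3)/Q(3)) = 0.0232·log₂(0.0232/0.3287) = -0.08873
  P(4)·log₂(P(4)/Q(4)) = 0.0414·log₂(0.0414/0.0099) = 0.08545
  P(5)·log₂(P(5)/Q(5)) = 0.0098·log₂(0.0098/0.0099) = -0.00014

D_KL(P||Q) = 0.49382 - 0.01098 - 0.08873 + 0.08545 - 0.00014 = 0.47942 ≈ 0.4794 bits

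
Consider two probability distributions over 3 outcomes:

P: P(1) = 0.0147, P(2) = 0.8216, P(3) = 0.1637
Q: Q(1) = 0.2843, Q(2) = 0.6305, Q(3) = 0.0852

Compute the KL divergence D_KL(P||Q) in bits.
0.4052 bits

D_KL(P||Q) = Σ P(x) log₂(P(x)/Q(x))

Computing term by term:
  P(1)·log₂(P(1)/Q(1)) = 0.0147·log₂(0.0147/0.2843) = -0.06282
  P(2)·log₂(P(2)/Q(2)) = 0.8216·log₂(0.8216/0.6305) = 0.31380
  P(3)·log₂(P(3)/Q(3)) = 0.1637·log₂(0.1637/0.0852) = 0.15423

D_KL(P||Q) = -0.06282 + 0.31380 + 0.15423 = 0.40521 ≈ 0.4052 bits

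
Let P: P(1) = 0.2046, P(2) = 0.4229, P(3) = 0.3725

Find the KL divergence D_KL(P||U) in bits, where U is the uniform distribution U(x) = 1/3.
0.0608 bits

U(i) = 1/3 for all i

D_KL(P||U) = Σ P(x) log₂(P(x) / (1/3))
           = Σ P(x) log₂(P(x)) + log₂(3)
           = log₂(3) - H(P)

H(P) = -Σ P(x) log₂(P(x)):
  -P(1)·log₂(P(1)) = -(0.2046)·log₂(0.2046) = 0.46835
  -P(2)·log₂(P(2)) = -(0.4229)·log₂(0.4229) = 0.52508
  -P(3)·log₂(P(3)) = -(0.3725)·log₂(0.3725) = 0.53070
H(P) = 0.46835 + 0.52508 + 0.53070 = 1.52413 bits

log₂(3) = 1.58496 bits

D_KL(P||U) = 1.58496 - 1.52413 = 0.06083 ≈ 0.0608 bits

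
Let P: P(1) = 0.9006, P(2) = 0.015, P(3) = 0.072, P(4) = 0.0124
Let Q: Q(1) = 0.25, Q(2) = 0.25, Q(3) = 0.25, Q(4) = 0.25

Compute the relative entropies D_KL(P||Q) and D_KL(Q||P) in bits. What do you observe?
D_KL(P||Q) = 1.4213 bits, D_KL(Q||P) = 2.0848 bits. The two directions give different values (D_KL(Q||P) exceeds D_KL(P||Q) by 0.6635 bits): KL divergence is asymmetric.

D_KL(P||Q) = Σ P(x) log₂(P(x)/Q(x))

Computing term by term:
  P(1)·log₂(P(1)/Q(1)) = 0.9006·log₂(0.9006/0.25) = 1.66517
  P(2)·log₂(P(2)/Q(2)) = 0.015·log₂(0.015/0.25) = -0.06088
  P(3)·log₂(P(3)/Q(3)) = 0.072·log₂(0.072/0.25) = -0.12930
  P(4)·log₂(P(4)/Q(4)) = 0.0124·log₂(0.0124/0.25) = -0.05374

D_KL(P||Q) = 1.66517 - 0.06088 - 0.12930 - 0.05374 = 1.42125 ≈ 1.4213 bits

D_KL(Q||P) = Σ Q(x) log₂(Q(x)/P(x))

Computing term by term:
  Q(1)·log₂(Q(1)/P(1)) = 0.25·log₂(0.25/0.9006) = -0.46224
  Q(2)·log₂(Q(2)/P(2)) = 0.25·log₂(0.25/0.015) = 1.01472
  Q(3)·log₂(Q(3)/P(3)) = 0.25·log₂(0.25/0.072) = 0.44896
  Q(4)·log₂(Q(4)/P(4)) = 0.25·log₂(0.25/0.0124) = 1.08338

D_KL(Q||P) = -0.46224 + 1.01472 + 0.44896 + 1.08338 = 2.08482 ≈ 2.0848 bits

These are NOT equal (difference: 0.6635 bits). KL divergence is asymmetric: D_KL(P||Q) ≠ D_KL(Q||P) in general.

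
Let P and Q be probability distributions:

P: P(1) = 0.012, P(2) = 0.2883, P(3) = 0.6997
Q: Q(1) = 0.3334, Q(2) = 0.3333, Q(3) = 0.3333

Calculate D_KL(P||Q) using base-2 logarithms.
0.6307 bits

D_KL(P||Q) = Σ P(x) log₂(P(x)/Q(x))

Computing term by term:
  P(1)·log₂(P(1)/Q(1)) = 0.012·log₂(0.012/0.3334) = -0.05755
  P(2)·log₂(P(2)/Q(2)) = 0.2883·log₂(0.2883/0.3333) = -0.06033
  P(3)·log₂(P(3)/Q(3)) = 0.6997·log₂(0.6997/0.3333) = 0.74862

D_KL(P||Q) = -0.05755 - 0.06033 + 0.74862 = 0.63074 ≈ 0.6307 bits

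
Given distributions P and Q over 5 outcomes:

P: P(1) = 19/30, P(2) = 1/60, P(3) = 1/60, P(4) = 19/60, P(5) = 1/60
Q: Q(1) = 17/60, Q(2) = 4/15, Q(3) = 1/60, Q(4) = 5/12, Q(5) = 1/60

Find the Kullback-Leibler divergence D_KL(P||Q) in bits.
0.5429 bits

D_KL(P||Q) = Σ P(x) log₂(P(x)/Q(x))

Computing term by term:
  P(1)·log₂(P(1)/Q(1)) = (19/30)·log₂((19/30)/(17/60)) = 0.73496
  P(2)·log₂(P(2)/Q(2)) = (1/60)·log₂((1/60)/(4/15)) = -0.06667
  P(3)·log₂(P(3)/Q(3)) = (1/60)·log₂((1/60)/(1/60)) = 0.00000
  P(4)·log₂(P(4)/Q(4)) = (19/60)·log₂((19/60)/(5/12)) = -0.12538
  P(5)·log₂(P(5)/Q(5)) = (1/60)·log₂((1/60)/(1/60)) = 0.00000

D_KL(P||Q) = 0.73496 - 0.06667 + 0.00000 - 0.12538 + 0.00000 = 0.54291 ≈ 0.5429 bits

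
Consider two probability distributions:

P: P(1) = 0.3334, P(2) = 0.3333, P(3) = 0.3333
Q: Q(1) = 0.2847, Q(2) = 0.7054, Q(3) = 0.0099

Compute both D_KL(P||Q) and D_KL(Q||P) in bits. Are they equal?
D_KL(P||Q) = 1.4064 bits, D_KL(Q||P) = 0.6479 bits. No, they are not equal.

D_KL(P||Q) = Σ P(x) log₂(P(x)/Q(x))

Computing term by term:
  P(1)·log₂(P(1)/Q(1)) = 0.3334·log₂(0.3334/0.2847) = 0.07595
  P(2)·log₂(P(2)/Q(2)) = 0.3333·log₂(0.3333/0.7054) = -0.36050
  P(3)·log₂(P(3)/Q(3)) = 0.3333·log₂(0.3333/0.0099) = 1.69091

D_KL(P||Q) = 0.07595 - 0.36050 + 1.69091 = 1.40636 ≈ 1.4064 bits

D_KL(Q||P) = Σ Q(x) log₂(Q(x)/P(x))

Computing term by term:
  Q(1)·log₂(Q(1)/P(1)) = 0.2847·log₂(0.2847/0.3334) = -0.06486
  Q(2)·log₂(Q(2)/P(2)) = 0.7054·log₂(0.7054/0.3333) = 0.76297
  Q(3)·log₂(Q(3)/P(3)) = 0.0099·log₂(0.0099/0.3333) = -0.05023

D_KL(Q||P) = -0.06486 + 0.76297 - 0.05023 = 0.64788 ≈ 0.6479 bits

These are NOT equal (difference: 0.7585 bits). KL divergence is asymmetric: D_KL(P||Q) ≠ D_KL(Q||P) in general.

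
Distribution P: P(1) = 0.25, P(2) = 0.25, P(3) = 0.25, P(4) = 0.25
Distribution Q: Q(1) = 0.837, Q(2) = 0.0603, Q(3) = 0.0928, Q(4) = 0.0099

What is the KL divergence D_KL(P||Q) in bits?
1.5991 bits

D_KL(P||Q) = Σ P(x) log₂(P(x)/Q(x))

Computing term by term:
  P(1)·log₂(P(1)/Q(1)) = 0.25·log₂(0.25/0.837) = -0.43582
  P(2)·log₂(P(2)/Q(2)) = 0.25·log₂(0.25/0.0603) = 0.51292
  P(3)·log₂(P(3)/Q(3)) = 0.25·log₂(0.25/0.0928) = 0.35743
  P(4)·log₂(P(4)/Q(4)) = 0.25·log₂(0.25/0.0099) = 1.16459

D_KL(P||Q) = -0.43582 + 0.51292 + 0.35743 + 1.16459 = 1.59912 ≈ 1.5991 bits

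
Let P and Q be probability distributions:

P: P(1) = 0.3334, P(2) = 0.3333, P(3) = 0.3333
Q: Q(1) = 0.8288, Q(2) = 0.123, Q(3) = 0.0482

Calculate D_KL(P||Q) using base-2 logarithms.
0.9711 bits

D_KL(P||Q) = Σ P(x) log₂(P(x)/Q(x))

Computing term by term:
  P(1)·log₂(P(1)/Q(1)) = 0.3334·log₂(0.3334/0.8288) = -0.43801
  P(2)·log₂(P(2)/Q(2)) = 0.3333·log₂(0.3333/0.123) = 0.47934
  P(3)·log₂(P(3)/Q(3)) = 0.3333·log₂(0.3333/0.0482) = 0.92981

D_KL(P||Q) = -0.43801 + 0.47934 + 0.92981 = 0.97114 ≈ 0.9711 bits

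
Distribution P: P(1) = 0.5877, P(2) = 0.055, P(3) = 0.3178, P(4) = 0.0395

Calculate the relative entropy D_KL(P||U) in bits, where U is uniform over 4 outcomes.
0.6095 bits

U(i) = 1/4 for all i

D_KL(P||U) = Σ P(x) log₂(P(x) / (1/4))
           = Σ P(x) log₂(P(x)) + log₂(4)
           = log₂(4) - H(P)

H(P) = -Σ P(x) log₂(P(x)):
  -P(1)·log₂(P(1)) = -(0.5877)·log₂(0.5877) = 0.45068
  -P(2)·log₂(P(2)) = -(0.055)·log₂(0.055) = 0.23014
  -P(3)·log₂(P(3)) = -(0.3178)·log₂(0.3178) = 0.52558
  -P(4)·log₂(P(4)) = -(0.0395)·log₂(0.0395) = 0.18415
H(P) = 0.45068 + 0.23014 + 0.52558 + 0.18415 = 1.39055 bits

log₂(4) = 2.00000 bits

D_KL(P||U) = 2.00000 - 1.39055 = 0.60945 ≈ 0.6095 bits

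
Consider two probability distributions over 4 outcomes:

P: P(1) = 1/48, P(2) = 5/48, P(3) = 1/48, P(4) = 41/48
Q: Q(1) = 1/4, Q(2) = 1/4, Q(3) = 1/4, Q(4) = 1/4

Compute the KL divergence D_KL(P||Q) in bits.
1.2331 bits

D_KL(P||Q) = Σ P(x) log₂(P(x)/Q(x))

Computing term by term:
  P(1)·log₂(P(1)/Q(1)) = (1/48)·log₂((1/48)/(1/4)) = -0.07469
  P(2)·log₂(P(2)/Q(2)) = (5/48)·log₂((5/48)/(1/4)) = -0.13157
  P(3)·log₂(P(3)/Q(3)) = (1/48)·log₂((1/48)/(1/4)) = -0.07469
  P(4)·log₂(P(4)/Q(4)) = (41/48)·log₂((41/48)/(1/4)) = 1.51409

D_KL(P||Q) = -0.07469 - 0.13157 - 0.07469 + 1.51409 = 1.23314 ≈ 1.2331 bits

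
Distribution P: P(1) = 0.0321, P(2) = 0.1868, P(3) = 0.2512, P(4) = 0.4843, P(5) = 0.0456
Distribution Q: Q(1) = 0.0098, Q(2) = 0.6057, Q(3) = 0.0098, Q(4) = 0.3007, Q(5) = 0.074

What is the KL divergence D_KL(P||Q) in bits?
1.2147 bits

D_KL(P||Q) = Σ P(x) log₂(P(x)/Q(x))

Computing term by term:
  P(1)·log₂(P(1)/Q(1)) = 0.0321·log₂(0.0321/0.0098) = 0.05495
  P(2)·log₂(P(2)/Q(2)) = 0.1868·log₂(0.1868/0.6057) = -0.31702
  P(3)·log₂(P(3)/Q(3)) = 0.2512·log₂(0.2512/0.0098) = 1.17559
  P(4)·log₂(P(4)/Q(4)) = 0.4843·log₂(0.4843/0.3007) = 0.33299
  P(5)·log₂(P(5)/Q(5)) = 0.0456·log₂(0.0456/0.074) = -0.03185

D_KL(P||Q) = 0.05495 - 0.31702 + 1.17559 + 0.33299 - 0.03185 = 1.21466 ≈ 1.2147 bits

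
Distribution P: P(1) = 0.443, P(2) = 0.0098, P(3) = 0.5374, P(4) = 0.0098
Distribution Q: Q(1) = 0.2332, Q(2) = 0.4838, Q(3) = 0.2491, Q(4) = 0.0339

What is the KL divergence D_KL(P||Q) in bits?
0.9335 bits

D_KL(P||Q) = Σ P(x) log₂(P(x)/Q(x))

Computing term by term:
  P(1)·log₂(P(1)/Q(1)) = 0.443·log₂(0.443/0.2332) = 0.41010
  P(2)·log₂(P(2)/Q(2)) = 0.0098·log₂(0.0098/0.4838) = -0.05513
  P(3)·log₂(P(3)/Q(3)) = 0.5374·log₂(0.5374/0.2491) = 0.59612
  P(4)·log₂(P(4)/Q(4)) = 0.0098·log₂(0.0098/0.0339) = -0.01755

D_KL(P||Q) = 0.41010 - 0.05513 + 0.59612 - 0.01755 = 0.93354 ≈ 0.9335 bits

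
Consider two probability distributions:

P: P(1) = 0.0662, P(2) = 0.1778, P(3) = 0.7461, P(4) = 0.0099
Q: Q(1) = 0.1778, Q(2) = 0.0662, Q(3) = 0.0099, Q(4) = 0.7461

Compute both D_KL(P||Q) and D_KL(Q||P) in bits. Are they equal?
D_KL(P||Q) = 4.7499 bits, D_KL(Q||P) = 4.7499 bits. Yes, in this case they are equal (although KL divergence is not symmetric in general).

D_KL(P||Q) = Σ P(x) log₂(P(x)/Q(x))

Computing term by term:
  P(1)·log₂(P(1)/Q(1)) = 0.0662·log₂(0.0662/0.1778) = -0.09436
  P(2)·log₂(P(2)/Q(2)) = 0.1778·log₂(0.1778/0.0662) = 0.25343
  P(3)·log₂(P(3)/Q(3)) = 0.7461·log₂(0.7461/0.0099) = 4.65253
  P(4)·log₂(P(4)/Q(4)) = 0.0099·log₂(0.0099/0.7461) = -0.06173

D_KL(P||Q) = -0.09436 + 0.25343 + 4.65253 - 0.06173 = 4.74987 ≈ 4.7499 bits

D_KL(Q||P) = Σ Q(x) log₂(Q(x)/P(x))

Computing term by term:
  Q(1)·log₂(Q(1)/P(1)) = 0.1778·log₂(0.1778/0.0662) = 0.25343
  Q(2)·log₂(Q(2)/P(2)) = 0.0662·log₂(0.0662/0.1778) = -0.09436
  Q(3)·log₂(Q(3)/P(3)) = 0.0099·log₂(0.0099/0.7461) = -0.06173
  Q(4)·log₂(Q(4)/P(4)) = 0.7461·log₂(0.7461/0.0099) = 4.65253

D_KL(Q||P) = 0.25343 - 0.09436 - 0.06173 + 4.65253 = 4.74987 ≈ 4.7499 bits

These ARE equal here. Q is P with outcomes relabeled (Q(1) = P(2), Q(2) = P(1), Q(3) = P(4), Q(4) = P(3)) by a relabeling that is its own inverse, so the two sums contain exactly the same terms in a different order. This is a special case — KL divergence is not symmetric in general: D_KL(P||Q) ≠ D_KL(Q||P) for most P, Q.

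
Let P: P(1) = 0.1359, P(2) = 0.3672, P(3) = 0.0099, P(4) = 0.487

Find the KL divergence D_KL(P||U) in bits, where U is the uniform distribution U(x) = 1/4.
0.5065 bits

U(i) = 1/4 for all i

D_KL(P||U) = Σ P(x) log₂(P(x) / (1/4))
           = Σ P(x) log₂(P(x)) + log₂(4)
           = log₂(4) - H(P)

H(P) = -Σ P(x) log₂(P(x)):
  -P(1)·log₂(P(1)) = -(0.1359)·log₂(0.1359) = 0.39131
  -P(2)·log₂(P(2)) = -(0.3672)·log₂(0.3672) = 0.53074
  -P(3)·log₂(P(3)) = -(0.0099)·log₂(0.0099) = 0.06592
  -P(4)·log₂(P(4)) = -(0.487)·log₂(0.487) = 0.50551
H(P) = 0.39131 + 0.53074 + 0.06592 + 0.50551 = 1.49348 bits

log₂(4) = 2.00000 bits

D_KL(P||U) = 2.00000 - 1.49348 = 0.50652 ≈ 0.5065 bits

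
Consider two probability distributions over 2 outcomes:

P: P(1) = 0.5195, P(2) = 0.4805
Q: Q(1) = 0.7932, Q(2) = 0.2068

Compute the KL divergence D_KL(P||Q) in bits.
0.2672 bits

D_KL(P||Q) = Σ P(x) log₂(P(x)/Q(x))

Computing term by term:
  P(1)·log₂(P(1)/Q(1)) = 0.5195·log₂(0.5195/0.7932) = -0.31719
  P(2)·log₂(P(2)/Q(2)) = 0.4805·log₂(0.4805/0.2068) = 0.58443

D_KL(P||Q) = -0.31719 + 0.58443 = 0.26724 ≈ 0.2672 bits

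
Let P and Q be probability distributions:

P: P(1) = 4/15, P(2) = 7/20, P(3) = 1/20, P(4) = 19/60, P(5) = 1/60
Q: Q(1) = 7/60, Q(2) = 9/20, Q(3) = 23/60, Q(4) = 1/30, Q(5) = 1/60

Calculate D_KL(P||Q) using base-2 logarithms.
1.0727 bits

D_KL(P||Q) = Σ P(x) log₂(P(x)/Q(x))

Computing term by term:
  P(1)·log₂(P(1)/Q(1)) = (4/15)·log₂((4/15)/(7/60)) = 0.31804
  P(2)·log₂(P(2)/Q(2)) = (7/20)·log₂((7/20)/(9/20)) = -0.12690
  P(3)·log₂(P(3)/Q(3)) = (1/20)·log₂((1/20)/(23/60)) = -0.14693
  P(4)·log₂(P(4)/Q(4)) = (19/60)·log₂((19/60)/(1/30)) = 1.02851
  P(5)·log₂(P(5)/Q(5)) = (1/60)·log₂((1/60)/(1/60)) = 0.00000

D_KL(P||Q) = 0.31804 - 0.12690 - 0.14693 + 1.02851 + 0.00000 = 1.07272 ≈ 1.0727 bits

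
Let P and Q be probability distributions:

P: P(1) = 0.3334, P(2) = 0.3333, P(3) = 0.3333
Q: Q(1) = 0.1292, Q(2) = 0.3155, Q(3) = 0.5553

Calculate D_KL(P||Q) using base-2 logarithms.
0.2369 bits

D_KL(P||Q) = Σ P(x) log₂(P(x)/Q(x))

Computing term by term:
  P(1)·log₂(P(1)/Q(1)) = 0.3334·log₂(0.3334/0.1292) = 0.45597
  P(2)·log₂(P(2)/Q(2)) = 0.3333·log₂(0.3333/0.3155) = 0.02639
  P(3)·log₂(P(3)/Q(3)) = 0.3333·log₂(0.3333/0.5553) = -0.24546

D_KL(P||Q) = 0.45597 + 0.02639 - 0.24546 = 0.23690 ≈ 0.2369 bits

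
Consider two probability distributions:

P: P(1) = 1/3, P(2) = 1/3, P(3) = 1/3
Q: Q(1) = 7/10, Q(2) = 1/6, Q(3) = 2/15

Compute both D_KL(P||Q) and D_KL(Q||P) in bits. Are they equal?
D_KL(P||Q) = 0.4172 bits, D_KL(Q||P) = 0.4063 bits. No, they are not equal.

D_KL(P||Q) = Σ P(x) log₂(P(x)/Q(x))

Computing term by term:
  P(1)·log₂(P(1)/Q(1)) = (1/3)·log₂((1/3)/(7/10)) = -0.35680
  P(2)·log₂(P(2)/Q(2)) = (1/3)·log₂((1/3)/(1/6)) = 0.33333
  P(3)·log₂(P(3)/Q(3)) = (1/3)·log₂((1/3)/(2/15)) = 0.44064

D_KL(P||Q) = -0.35680 + 0.33333 + 0.44064 = 0.41717 ≈ 0.4172 bits

D_KL(Q||P) = Σ Q(x) log₂(Q(x)/P(x))

Computing term by term:
  Q(1)·log₂(Q(1)/P(1)) = (7/10)·log₂((7/10)/(1/3)) = 0.74927
  Q(2)·log₂(Q(2)/P(2)) = (1/6)·log₂((1/6)/(1/3)) = -0.16667
  Q(3)·log₂(Q(3)/P(3)) = (2/15)·log₂((2/15)/(1/3)) = -0.17626

D_KL(Q||P) = 0.74927 - 0.16667 - 0.17626 = 0.40634 ≈ 0.4063 bits

These are NOT equal (difference: 0.0109 bits). KL divergence is asymmetric: D_KL(P||Q) ≠ D_KL(Q||P) in general.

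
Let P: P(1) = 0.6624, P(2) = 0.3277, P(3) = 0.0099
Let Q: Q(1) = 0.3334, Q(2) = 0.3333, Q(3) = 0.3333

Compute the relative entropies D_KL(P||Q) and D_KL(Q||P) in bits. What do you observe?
D_KL(P||Q) = 0.5978 bits, D_KL(Q||P) = 1.3688 bits. The two directions give different values (D_KL(Q||P) exceeds D_KL(P||Q) by 0.7710 bits): KL divergence is asymmetric.

D_KL(P||Q) = Σ P(x) log₂(P(x)/Q(x))

Computing term by term:
  P(1)·log₂(P(1)/Q(1)) = 0.6624·log₂(0.6624/0.3334) = 0.65607
  P(2)·log₂(P(2)/Q(2)) = 0.3277·log₂(0.3277/0.3333) = -0.00801
  P(3)·log₂(P(3)/Q(3)) = 0.0099·log₂(0.0099/0.3333) = -0.05023

D_KL(P||Q) = 0.65607 - 0.00801 - 0.05023 = 0.59783 ≈ 0.5978 bits

D_KL(Q||P) = Σ Q(x) log₂(Q(x)/P(x))

Computing term by term:
  Q(1)·log₂(Q(1)/P(1)) = 0.3334·log₂(0.3334/0.6624) = -0.33022
  Q(2)·log₂(Q(2)/P(2)) = 0.3333·log₂(0.3333/0.3277) = 0.00815
  Q(3)·log₂(Q(3)/P(3)) = 0.3333·log₂(0.3333/0.0099) = 1.69091

D_KL(Q||P) = -0.33022 + 0.00815 + 1.69091 = 1.36884 ≈ 1.3688 bits

These are NOT equal (difference: 0.7710 bits). KL divergence is asymmetric: D_KL(P||Q) ≠ D_KL(Q||P) in general.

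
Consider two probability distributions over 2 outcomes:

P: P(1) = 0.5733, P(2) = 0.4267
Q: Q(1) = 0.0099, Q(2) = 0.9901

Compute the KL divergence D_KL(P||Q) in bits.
2.8389 bits

D_KL(P||Q) = Σ P(x) log₂(P(x)/Q(x))

Computing term by term:
  P(1)·log₂(P(1)/Q(1)) = 0.5733·log₂(0.5733/0.0099) = 3.35708
  P(2)·log₂(P(2)/Q(2)) = 0.4267·log₂(0.4267/0.9901) = -0.51816

D_KL(P||Q) = 3.35708 - 0.51816 = 2.83892 ≈ 2.8389 bits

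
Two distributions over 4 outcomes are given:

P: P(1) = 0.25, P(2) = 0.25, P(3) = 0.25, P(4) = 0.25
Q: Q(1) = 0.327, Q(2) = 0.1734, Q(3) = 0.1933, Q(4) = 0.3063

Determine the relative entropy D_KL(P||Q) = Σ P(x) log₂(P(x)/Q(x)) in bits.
0.0546 bits

D_KL(P||Q) = Σ P(x) log₂(P(x)/Q(x))

Computing term by term:
  P(1)·log₂(P(1)/Q(1)) = 0.25·log₂(0.25/0.327) = -0.09684
  P(2)·log₂(P(2)/Q(2)) = 0.25·log₂(0.25/0.1734) = 0.13196
  P(3)·log₂(P(3)/Q(3)) = 0.25·log₂(0.25/0.1933) = 0.09277
  P(4)·log₂(P(4)/Q(4)) = 0.25·log₂(0.25/0.3063) = -0.07325

D_KL(P||Q) = -0.09684 + 0.13196 + 0.09277 - 0.07325 = 0.05464 ≈ 0.0546 bits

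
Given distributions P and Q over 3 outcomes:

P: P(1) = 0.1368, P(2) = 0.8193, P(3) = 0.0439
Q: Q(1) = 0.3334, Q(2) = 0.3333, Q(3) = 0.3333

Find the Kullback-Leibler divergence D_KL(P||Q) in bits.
0.7589 bits

D_KL(P||Q) = Σ P(x) log₂(P(x)/Q(x))

Computing term by term:
  P(1)·log₂(P(1)/Q(1)) = 0.1368·log₂(0.1368/0.3334) = -0.17581
  P(2)·log₂(P(2)/Q(2)) = 0.8193·log₂(0.8193/0.3333) = 1.06310
  P(3)·log₂(P(3)/Q(3)) = 0.0439·log₂(0.0439/0.3333) = -0.12839

D_KL(P||Q) = -0.17581 + 1.06310 - 0.12839 = 0.75890 ≈ 0.7589 bits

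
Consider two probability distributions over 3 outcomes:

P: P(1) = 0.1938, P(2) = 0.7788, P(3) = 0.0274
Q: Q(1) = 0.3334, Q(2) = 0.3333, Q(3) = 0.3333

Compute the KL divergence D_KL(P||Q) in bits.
0.7031 bits

D_KL(P||Q) = Σ P(x) log₂(P(x)/Q(x))

Computing term by term:
  P(1)·log₂(P(1)/Q(1)) = 0.1938·log₂(0.1938/0.3334) = -0.15168
  P(2)·log₂(P(2)/Q(2)) = 0.7788·log₂(0.7788/0.3333) = 0.95359
  P(3)·log₂(P(3)/Q(3)) = 0.0274·log₂(0.0274/0.3333) = -0.09877

D_KL(P||Q) = -0.15168 + 0.95359 - 0.09877 = 0.70314 ≈ 0.7031 bits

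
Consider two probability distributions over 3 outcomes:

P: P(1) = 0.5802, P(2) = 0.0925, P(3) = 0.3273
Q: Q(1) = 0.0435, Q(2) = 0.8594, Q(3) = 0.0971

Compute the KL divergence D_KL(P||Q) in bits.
2.4448 bits

D_KL(P||Q) = Σ P(x) log₂(P(x)/Q(x))

Computing term by term:
  P(1)·log₂(P(1)/Q(1)) = 0.5802·log₂(0.5802/0.0435) = 2.16848
  P(2)·log₂(P(2)/Q(2)) = 0.0925·log₂(0.0925/0.8594) = -0.29746
  P(3)·log₂(P(3)/Q(3)) = 0.3273·log₂(0.3273/0.0971) = 0.57378

D_KL(P||Q) = 2.16848 - 0.29746 + 0.57378 = 2.44480 ≈ 2.4448 bits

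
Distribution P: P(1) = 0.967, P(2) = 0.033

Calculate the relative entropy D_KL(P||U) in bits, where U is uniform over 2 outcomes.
0.7908 bits

U(i) = 1/2 for all i

D_KL(P||U) = Σ P(x) log₂(P(x) / (1/2))
           = Σ P(x) log₂(P(x)) + log₂(2)
           = log₂(2) - H(P)

H(P) = -Σ P(x) log₂(P(x)):
  -P(1)·log₂(P(1)) = -(0.967)·log₂(0.967) = 0.04681
  -P(2)·log₂(P(2)) = -(0.033)·log₂(0.033) = 0.16241
H(P) = 0.04681 + 0.16241 = 0.20922 bits

log₂(2) = 1.00000 bits

D_KL(P||U) = 1.00000 - 0.20922 = 0.79078 ≈ 0.7908 bits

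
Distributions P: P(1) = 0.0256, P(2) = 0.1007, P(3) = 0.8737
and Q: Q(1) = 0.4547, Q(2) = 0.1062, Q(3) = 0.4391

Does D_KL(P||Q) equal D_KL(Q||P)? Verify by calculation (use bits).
D_KL(P||Q) = 0.7532 bits, D_KL(Q||P) = 1.4596 bits. No — D_KL(P||Q) ≠ D_KL(Q||P) for this pair.

D_KL(P||Q) = Σ P(x) log₂(P(x)/Q(x))

Computing term by term:
  P(1)·log₂(P(1)/Q(1)) = 0.0256·log₂(0.0256/0.4547) = -0.10626
  P(2)·log₂(P(2)/Q(2)) = 0.1007·log₂(0.1007/0.1062) = -0.00773
  P(3)·log₂(P(3)/Q(3)) = 0.8737·log₂(0.8737/0.4391) = 0.86722

D_KL(P||Q) = -0.10626 - 0.00773 + 0.86722 = 0.75323 ≈ 0.7532 bits

D_KL(Q||P) = Σ Q(x) log₂(Q(x)/P(x))

Computing term by term:
  Q(1)·log₂(Q(1)/P(1)) = 0.4547·log₂(0.4547/0.0256) = 1.88732
  Q(2)·log₂(Q(2)/P(2)) = 0.1062·log₂(0.1062/0.1007) = 0.00815
  Q(3)·log₂(Q(3)/P(3)) = 0.4391·log₂(0.4391/0.8737) = -0.43585

D_KL(Q||P) = 1.88732 + 0.00815 - 0.43585 = 1.45962 ≈ 1.4596 bits

These are NOT equal (difference: 0.7064 bits). KL divergence is asymmetric: D_KL(P||Q) ≠ D_KL(Q||P) in general.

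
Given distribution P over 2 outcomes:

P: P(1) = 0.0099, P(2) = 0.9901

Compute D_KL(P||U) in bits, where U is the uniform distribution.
0.9199 bits

U(i) = 1/2 for all i

D_KL(P||U) = Σ P(x) log₂(P(x) / (1/2))
           = Σ P(x) log₂(P(x)) + log₂(2)
           = log₂(2) - H(P)

H(P) = -Σ P(x) log₂(P(x)):
  -P(1)·log₂(P(1)) = -(0.0099)·log₂(0.0099) = 0.06592
  -P(2)·log₂(P(2)) = -(0.9901)·log₂(0.9901) = 0.01421
H(P) = 0.06592 + 0.01421 = 0.08013 bits

log₂(2) = 1.00000 bits

D_KL(P||U) = 1.00000 - 0.08013 = 0.91987 ≈ 0.9199 bits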